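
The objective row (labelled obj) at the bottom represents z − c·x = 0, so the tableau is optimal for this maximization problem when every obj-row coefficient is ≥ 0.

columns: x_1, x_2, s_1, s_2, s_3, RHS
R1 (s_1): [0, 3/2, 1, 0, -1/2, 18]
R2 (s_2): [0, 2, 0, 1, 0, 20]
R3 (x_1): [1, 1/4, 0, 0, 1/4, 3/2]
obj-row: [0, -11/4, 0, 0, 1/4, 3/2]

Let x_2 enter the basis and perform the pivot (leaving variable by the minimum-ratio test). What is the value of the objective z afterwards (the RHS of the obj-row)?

Ratio test on column x_2 — row 1: 18/(3/2) = 12; row 2: 20/2 = 10; row 3: (3/2)/(1/4) = 6. Minimum is 6 at row 3 (x_1 leaves); pivot element 1/4.
Pivot on row 3; the obj-row RHS becomes 3/2 − (-11/4)·6 = 18.

18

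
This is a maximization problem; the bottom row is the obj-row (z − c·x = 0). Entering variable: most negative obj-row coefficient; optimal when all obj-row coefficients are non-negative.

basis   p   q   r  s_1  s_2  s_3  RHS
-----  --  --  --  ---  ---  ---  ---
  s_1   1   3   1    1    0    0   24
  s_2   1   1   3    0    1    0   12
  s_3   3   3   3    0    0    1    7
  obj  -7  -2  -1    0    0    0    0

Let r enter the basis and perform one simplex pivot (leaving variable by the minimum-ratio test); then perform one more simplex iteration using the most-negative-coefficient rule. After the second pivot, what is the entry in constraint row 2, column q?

Ratio test on column r — row 1: 24/1 = 24; row 2: 12/3 = 4; row 3: 7/3 = 7/3. Minimum is 7/3 at row 3 (s_3 leaves); pivot element 3.
Divide row 3 by 3; eliminate column r from the other rows.
Second iteration: most negative obj-row entry is -6 in column p, so p enters.
Ratio test on column p — row 1: entry 0 ≤ 0; row 2: entry -2 ≤ 0; row 3: (7/3)/1 = 7/3. Minimum is 7/3 at row 3 (r leaves); pivot element 1.
Divide row 3 by 1; eliminate column p from the other rows.
After both pivots, the entry at constraint row 2, column q is 0.

0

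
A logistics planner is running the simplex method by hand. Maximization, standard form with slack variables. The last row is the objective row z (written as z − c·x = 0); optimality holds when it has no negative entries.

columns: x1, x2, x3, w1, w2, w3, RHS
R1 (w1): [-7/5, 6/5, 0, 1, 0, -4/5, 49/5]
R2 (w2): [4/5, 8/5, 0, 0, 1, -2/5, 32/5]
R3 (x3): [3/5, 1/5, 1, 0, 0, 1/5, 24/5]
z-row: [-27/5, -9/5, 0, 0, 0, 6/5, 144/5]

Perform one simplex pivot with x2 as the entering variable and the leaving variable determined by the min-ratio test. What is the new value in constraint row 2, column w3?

-1/4

Ratio test on column x2 — row 1: (49/5)/(6/5) = 49/6; row 2: (32/5)/(8/5) = 4; row 3: (24/5)/(1/5) = 24. Minimum is 4 at row 2 (w2 leaves); pivot element 8/5.
Divide row 2 by 8/5; eliminate column x2 from the other rows.
In the new row 2, the w3 entry is the old entry divided by the pivot: (-2/5)/(8/5) = -1/4.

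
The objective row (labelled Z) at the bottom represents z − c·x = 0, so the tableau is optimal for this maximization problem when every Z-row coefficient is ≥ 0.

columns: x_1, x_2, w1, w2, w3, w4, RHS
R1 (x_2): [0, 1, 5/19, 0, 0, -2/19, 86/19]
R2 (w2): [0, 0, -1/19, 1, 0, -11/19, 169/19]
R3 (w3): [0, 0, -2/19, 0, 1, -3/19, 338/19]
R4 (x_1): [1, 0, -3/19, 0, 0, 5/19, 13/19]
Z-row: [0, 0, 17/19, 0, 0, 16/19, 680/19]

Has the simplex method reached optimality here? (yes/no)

yes

Every Z-row coefficient is ≥ 0, so the tableau is optimal.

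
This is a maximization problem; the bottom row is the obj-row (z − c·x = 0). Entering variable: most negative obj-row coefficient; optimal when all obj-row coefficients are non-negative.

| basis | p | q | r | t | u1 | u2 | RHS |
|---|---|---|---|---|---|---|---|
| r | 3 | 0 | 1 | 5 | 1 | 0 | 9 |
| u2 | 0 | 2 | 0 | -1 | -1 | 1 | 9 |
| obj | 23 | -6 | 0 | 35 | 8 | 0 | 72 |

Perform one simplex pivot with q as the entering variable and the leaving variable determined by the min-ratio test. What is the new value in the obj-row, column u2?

3

Ratio test on column q — row 1: entry 0 ≤ 0; row 2: 9/2 = 9/2. Minimum is 9/2 at row 2 (u2 leaves); pivot element 2.
Divide row 2 by 2; eliminate column q from the other rows.
obj-row update in column u2: 0 − (-6)·(1/2) = 3.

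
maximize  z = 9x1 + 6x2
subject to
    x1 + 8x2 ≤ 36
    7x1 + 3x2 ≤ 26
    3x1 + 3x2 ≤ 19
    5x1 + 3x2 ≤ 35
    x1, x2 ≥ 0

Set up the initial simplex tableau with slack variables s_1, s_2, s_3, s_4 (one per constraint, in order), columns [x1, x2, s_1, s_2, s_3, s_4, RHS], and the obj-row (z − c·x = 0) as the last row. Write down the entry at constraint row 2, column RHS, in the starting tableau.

The RHS of constraint 2 is b_2 = 26.

26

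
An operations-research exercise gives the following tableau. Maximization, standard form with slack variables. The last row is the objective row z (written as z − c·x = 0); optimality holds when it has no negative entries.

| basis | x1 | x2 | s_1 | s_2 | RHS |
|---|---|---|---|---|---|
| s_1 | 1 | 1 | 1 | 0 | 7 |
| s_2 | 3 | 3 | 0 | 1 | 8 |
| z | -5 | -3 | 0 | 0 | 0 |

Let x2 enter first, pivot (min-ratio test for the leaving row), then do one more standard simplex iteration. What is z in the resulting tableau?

Ratio test on column x2 — row 1: 7/1 = 7; row 2: 8/3 = 8/3. Minimum is 8/3 at row 2 (s_2 leaves); pivot element 3.
Pivot on row 2; the z-row RHS becomes 0 − (-3)·(8/3) = 8.
Next entering variable (most negative z-row entry -2): x1.
Ratio test on column x1 — row 1: entry 0 ≤ 0; row 2: (8/3)/1 = 8/3. Minimum is 8/3 at row 2 (x2 leaves); pivot element 1.
After the second pivot the z-row RHS is 8 − (-2)·(8/3) = 40/3.

40/3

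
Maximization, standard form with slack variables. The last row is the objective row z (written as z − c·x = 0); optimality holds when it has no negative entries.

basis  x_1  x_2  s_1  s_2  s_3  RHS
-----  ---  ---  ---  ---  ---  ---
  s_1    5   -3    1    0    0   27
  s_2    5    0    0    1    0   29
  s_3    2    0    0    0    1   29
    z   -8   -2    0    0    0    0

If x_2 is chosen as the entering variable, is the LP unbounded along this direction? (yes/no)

Every constraint-row entry in column x_2 is ≤ 0, so increasing x_2 is unbounded.

yes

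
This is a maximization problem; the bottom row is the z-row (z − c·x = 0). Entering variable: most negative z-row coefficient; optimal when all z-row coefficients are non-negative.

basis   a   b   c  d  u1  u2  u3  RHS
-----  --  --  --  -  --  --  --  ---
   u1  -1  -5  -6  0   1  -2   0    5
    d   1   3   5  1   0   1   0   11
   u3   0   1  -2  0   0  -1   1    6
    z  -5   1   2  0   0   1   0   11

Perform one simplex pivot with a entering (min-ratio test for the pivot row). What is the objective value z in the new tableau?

66

Ratio test on column a — row 1: entry -1 ≤ 0; row 2: 11/1 = 11; row 3: entry 0 ≤ 0. Minimum is 11 at row 2 (d leaves); pivot element 1.
Pivot on row 2; the z-row RHS becomes 11 − (-5)·11 = 66.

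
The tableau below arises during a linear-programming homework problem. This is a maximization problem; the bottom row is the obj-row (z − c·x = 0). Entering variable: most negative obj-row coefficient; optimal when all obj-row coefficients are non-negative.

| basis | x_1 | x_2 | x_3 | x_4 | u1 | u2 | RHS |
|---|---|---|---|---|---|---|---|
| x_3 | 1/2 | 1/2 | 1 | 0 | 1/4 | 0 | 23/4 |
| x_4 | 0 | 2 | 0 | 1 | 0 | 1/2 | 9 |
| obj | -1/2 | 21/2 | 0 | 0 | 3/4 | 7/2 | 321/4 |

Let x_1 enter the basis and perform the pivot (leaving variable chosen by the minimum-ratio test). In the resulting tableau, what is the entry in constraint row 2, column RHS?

Ratio test on column x_1 — row 1: (23/4)/(1/2) = 23/2; row 2: entry 0 ≤ 0. Minimum is 23/2 at row 1 (x_3 leaves); pivot element 1/2.
Divide row 1 by 1/2; eliminate column x_1 from the other rows.
Row 2 update in column RHS: 9 − 0·(23/2) = 9.

9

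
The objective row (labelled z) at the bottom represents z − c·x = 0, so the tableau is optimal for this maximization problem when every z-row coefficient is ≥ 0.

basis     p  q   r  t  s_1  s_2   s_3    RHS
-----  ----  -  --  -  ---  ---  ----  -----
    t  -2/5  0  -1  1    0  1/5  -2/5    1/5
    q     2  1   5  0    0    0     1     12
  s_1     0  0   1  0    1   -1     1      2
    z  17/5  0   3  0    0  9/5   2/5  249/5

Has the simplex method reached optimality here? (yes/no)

Every z-row coefficient is ≥ 0, so the tableau is optimal.

yes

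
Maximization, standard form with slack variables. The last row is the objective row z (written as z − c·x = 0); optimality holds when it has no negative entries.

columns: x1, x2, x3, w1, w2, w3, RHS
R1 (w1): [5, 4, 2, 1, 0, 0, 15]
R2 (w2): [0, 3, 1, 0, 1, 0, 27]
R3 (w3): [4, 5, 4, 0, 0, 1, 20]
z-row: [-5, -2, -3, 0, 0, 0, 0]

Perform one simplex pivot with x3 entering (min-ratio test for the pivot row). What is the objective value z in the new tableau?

15

Ratio test on column x3 — row 1: 15/2 = 15/2; row 2: 27/1 = 27; row 3: 20/4 = 5. Minimum is 5 at row 3 (w3 leaves); pivot element 4.
Pivot on row 3; the z-row RHS becomes 0 − (-3)·5 = 15.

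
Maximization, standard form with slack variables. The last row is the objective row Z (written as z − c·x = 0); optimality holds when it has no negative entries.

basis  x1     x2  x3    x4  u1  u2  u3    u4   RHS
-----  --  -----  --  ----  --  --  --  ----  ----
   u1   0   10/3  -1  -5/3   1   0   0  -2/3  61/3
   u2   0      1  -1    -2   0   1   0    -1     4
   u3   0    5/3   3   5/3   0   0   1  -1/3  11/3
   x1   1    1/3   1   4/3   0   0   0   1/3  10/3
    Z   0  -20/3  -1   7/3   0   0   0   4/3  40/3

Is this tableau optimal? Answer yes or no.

no

The Z-row has a negative entry -20/3 in column x2, so it is not optimal.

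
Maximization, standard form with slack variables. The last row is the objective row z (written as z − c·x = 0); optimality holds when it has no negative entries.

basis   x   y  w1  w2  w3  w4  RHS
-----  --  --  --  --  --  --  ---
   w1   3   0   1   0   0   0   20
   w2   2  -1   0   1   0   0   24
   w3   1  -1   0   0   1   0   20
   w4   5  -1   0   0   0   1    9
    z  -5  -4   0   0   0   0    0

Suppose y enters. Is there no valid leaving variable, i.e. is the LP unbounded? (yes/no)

yes

Every constraint-row entry in column y is ≤ 0, so increasing y is unbounded.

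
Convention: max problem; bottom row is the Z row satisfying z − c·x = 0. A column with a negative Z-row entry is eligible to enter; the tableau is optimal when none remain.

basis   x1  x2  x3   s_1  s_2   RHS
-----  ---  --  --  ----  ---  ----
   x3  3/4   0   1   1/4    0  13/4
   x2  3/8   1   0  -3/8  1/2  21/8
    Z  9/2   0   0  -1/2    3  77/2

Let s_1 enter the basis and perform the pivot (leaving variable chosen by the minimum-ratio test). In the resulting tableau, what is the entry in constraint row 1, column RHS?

Ratio test on column s_1 — row 1: (13/4)/(1/4) = 13; row 2: entry -3/8 ≤ 0. Minimum is 13 at row 1 (x3 leaves); pivot element 1/4.
Divide row 1 by 1/4; eliminate column s_1 from the other rows.
In the new row 1, the RHS entry is the old entry divided by the pivot: (13/4)/(1/4) = 13.

13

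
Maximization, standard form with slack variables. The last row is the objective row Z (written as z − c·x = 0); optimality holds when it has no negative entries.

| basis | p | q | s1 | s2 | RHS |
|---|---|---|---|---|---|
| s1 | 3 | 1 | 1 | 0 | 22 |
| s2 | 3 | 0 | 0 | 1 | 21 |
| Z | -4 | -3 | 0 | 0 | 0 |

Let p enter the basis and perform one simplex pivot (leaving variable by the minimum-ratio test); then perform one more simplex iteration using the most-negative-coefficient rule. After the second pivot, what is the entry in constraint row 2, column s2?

Ratio test on column p — row 1: 22/3 = 22/3; row 2: 21/3 = 7. Minimum is 7 at row 2 (s2 leaves); pivot element 3.
Divide row 2 by 3; eliminate column p from the other rows.
Second iteration: most negative Z-row entry is -3 in column q, so q enters.
Ratio test on column q — row 1: 1/1 = 1; row 2: entry 0 ≤ 0. Minimum is 1 at row 1 (s1 leaves); pivot element 1.
Divide row 1 by 1; eliminate column q from the other rows.
After both pivots, the entry at constraint row 2, column s2 is 1/3.

1/3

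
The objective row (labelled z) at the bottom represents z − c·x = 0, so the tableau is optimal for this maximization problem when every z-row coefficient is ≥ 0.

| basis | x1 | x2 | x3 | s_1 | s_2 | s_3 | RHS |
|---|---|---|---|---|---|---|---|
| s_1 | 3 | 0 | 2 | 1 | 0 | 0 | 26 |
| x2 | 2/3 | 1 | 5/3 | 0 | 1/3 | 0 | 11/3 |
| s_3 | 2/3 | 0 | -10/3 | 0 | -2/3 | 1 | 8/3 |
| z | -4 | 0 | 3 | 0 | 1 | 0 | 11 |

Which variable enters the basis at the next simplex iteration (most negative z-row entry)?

Negative z-row entries: x1: -4.
The most negative is -4 in column x1, so x1 enters.

x1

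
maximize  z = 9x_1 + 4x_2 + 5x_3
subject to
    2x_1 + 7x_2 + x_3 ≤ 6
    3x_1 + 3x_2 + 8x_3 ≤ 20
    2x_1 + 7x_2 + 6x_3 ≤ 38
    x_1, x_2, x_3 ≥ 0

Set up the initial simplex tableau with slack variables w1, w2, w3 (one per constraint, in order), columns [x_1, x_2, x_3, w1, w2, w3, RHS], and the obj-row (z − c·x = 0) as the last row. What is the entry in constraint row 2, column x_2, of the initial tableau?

3

Constraint 2 has coefficient 3 on x_2.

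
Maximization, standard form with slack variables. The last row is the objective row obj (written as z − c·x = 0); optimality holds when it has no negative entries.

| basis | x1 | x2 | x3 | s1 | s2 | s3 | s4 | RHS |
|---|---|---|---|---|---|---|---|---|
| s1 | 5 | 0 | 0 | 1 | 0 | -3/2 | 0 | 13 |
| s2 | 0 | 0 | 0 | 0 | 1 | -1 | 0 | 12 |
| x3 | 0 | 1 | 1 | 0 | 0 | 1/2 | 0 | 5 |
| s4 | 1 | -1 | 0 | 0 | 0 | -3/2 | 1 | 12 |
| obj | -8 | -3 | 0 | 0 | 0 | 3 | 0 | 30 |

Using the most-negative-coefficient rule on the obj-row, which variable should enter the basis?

x1

Negative obj-row entries: x1: -8, x2: -3.
The most negative is -8 in column x1, so x1 enters.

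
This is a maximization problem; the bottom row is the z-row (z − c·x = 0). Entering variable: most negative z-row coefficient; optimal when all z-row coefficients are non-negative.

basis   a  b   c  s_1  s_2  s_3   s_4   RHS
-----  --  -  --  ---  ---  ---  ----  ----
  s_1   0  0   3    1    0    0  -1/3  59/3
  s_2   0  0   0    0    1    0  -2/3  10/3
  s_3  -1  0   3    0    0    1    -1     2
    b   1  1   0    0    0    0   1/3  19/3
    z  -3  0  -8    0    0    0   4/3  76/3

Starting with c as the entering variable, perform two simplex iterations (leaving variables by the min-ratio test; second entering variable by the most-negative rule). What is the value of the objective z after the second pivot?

Ratio test on column c — row 1: (59/3)/3 = 59/9; row 2: entry 0 ≤ 0; row 3: 2/3 = 2/3; row 4: entry 0 ≤ 0. Minimum is 2/3 at row 3 (s_3 leaves); pivot element 3.
Pivot on row 3; the z-row RHS becomes 76/3 − (-8)·(2/3) = 92/3.
Next entering variable (most negative z-row entry -17/3): a.
Ratio test on column a — row 1: (53/3)/1 = 53/3; row 2: entry 0 ≤ 0; row 3: entry -1/3 ≤ 0; row 4: (19/3)/1 = 19/3. Minimum is 19/3 at row 4 (b leaves); pivot element 1.
After the second pivot the z-row RHS is 92/3 − (-17/3)·(19/3) = 599/9.

599/9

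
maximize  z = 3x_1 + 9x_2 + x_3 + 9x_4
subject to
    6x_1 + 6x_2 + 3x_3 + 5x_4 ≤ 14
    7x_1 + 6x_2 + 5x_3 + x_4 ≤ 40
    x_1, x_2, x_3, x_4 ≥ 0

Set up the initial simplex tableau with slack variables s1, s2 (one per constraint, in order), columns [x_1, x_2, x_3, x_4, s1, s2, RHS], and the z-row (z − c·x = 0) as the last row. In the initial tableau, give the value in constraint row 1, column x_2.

6

Constraint 1 has coefficient 6 on x_2.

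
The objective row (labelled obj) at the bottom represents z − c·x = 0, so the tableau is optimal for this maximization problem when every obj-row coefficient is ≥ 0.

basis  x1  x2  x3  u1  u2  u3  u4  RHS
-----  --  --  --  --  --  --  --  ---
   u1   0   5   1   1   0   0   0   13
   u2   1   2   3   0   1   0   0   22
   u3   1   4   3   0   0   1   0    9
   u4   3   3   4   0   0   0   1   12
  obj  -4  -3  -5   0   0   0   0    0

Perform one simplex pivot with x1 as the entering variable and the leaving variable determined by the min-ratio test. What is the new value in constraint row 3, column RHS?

Ratio test on column x1 — row 1: entry 0 ≤ 0; row 2: 22/1 = 22; row 3: 9/1 = 9; row 4: 12/3 = 4. Minimum is 4 at row 4 (u4 leaves); pivot element 3.
Divide row 4 by 3; eliminate column x1 from the other rows.
Row 3 update in column RHS: 9 − 1·4 = 5.

5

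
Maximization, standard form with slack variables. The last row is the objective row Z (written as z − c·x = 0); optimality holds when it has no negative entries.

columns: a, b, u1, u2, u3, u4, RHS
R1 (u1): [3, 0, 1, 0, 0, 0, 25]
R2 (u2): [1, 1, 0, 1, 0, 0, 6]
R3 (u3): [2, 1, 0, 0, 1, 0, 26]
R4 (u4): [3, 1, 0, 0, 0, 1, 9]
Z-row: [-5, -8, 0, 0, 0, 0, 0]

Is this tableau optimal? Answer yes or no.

The Z-row has a negative entry -8 in column b, so it is not optimal.

no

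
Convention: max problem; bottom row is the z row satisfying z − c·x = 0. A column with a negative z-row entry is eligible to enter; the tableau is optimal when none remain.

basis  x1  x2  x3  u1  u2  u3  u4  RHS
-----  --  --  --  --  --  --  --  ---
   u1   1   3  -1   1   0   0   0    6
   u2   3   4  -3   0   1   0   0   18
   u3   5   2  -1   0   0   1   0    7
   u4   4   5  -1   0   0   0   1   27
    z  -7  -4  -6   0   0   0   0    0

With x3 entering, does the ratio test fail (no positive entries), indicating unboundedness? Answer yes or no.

yes

Every constraint-row entry in column x3 is ≤ 0, so increasing x3 is unbounded.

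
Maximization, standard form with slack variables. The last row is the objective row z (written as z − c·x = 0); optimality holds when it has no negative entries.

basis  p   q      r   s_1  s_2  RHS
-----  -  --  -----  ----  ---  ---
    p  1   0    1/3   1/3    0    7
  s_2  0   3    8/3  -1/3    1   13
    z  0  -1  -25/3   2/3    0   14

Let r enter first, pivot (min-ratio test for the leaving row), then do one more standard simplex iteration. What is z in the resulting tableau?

60

Ratio test on column r — row 1: 7/(1/3) = 21; row 2: 13/(8/3) = 39/8. Minimum is 39/8 at row 2 (s_2 leaves); pivot element 8/3.
Pivot on row 2; the z-row RHS becomes 14 − (-25/3)·(39/8) = 437/8.
Next entering variable (most negative z-row entry -3/8): s_1.
Ratio test on column s_1 — row 1: (43/8)/(3/8) = 43/3; row 2: entry -1/8 ≤ 0. Minimum is 43/3 at row 1 (p leaves); pivot element 3/8.
After the second pivot the z-row RHS is 437/8 − (-3/8)·(43/3) = 60.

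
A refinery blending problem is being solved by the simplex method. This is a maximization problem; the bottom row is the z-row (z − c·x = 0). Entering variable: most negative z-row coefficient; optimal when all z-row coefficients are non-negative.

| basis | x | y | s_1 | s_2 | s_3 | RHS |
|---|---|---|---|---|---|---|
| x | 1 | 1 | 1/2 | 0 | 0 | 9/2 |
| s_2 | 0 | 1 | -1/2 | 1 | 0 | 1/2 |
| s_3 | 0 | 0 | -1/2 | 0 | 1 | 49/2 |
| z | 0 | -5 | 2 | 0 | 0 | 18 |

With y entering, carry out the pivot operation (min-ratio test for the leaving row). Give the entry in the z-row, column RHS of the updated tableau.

41/2

Ratio test on column y — row 1: (9/2)/1 = 9/2; row 2: (1/2)/1 = 1/2; row 3: entry 0 ≤ 0. Minimum is 1/2 at row 2 (s_2 leaves); pivot element 1.
Divide row 2 by 1; eliminate column y from the other rows.
z-row update in column RHS: 18 − (-5)·(1/2) = 41/2.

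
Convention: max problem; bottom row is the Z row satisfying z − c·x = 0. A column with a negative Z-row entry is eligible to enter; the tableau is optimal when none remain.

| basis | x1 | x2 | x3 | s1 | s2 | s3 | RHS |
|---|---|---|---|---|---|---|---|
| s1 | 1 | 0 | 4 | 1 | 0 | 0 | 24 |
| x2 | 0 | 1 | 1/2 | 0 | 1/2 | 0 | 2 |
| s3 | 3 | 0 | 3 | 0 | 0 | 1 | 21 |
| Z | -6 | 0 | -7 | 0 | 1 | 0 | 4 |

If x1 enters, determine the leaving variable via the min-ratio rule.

s3

Column x1 entries and ratios — s1: 24/1 = 24; x2: 0 ≤ 0, skip; s3: 21/3 = 7.
Smallest ratio is 7 in the row of s3, so s3 leaves.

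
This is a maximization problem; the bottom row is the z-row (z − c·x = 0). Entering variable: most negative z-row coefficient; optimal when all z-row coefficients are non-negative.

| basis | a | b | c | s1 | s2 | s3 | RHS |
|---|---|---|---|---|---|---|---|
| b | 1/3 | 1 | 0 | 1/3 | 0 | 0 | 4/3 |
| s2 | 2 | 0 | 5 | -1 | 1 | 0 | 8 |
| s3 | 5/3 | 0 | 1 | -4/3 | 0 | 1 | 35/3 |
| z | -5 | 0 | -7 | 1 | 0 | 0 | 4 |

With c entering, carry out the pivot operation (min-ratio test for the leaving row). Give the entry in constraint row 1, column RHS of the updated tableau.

Ratio test on column c — row 1: entry 0 ≤ 0; row 2: 8/5 = 8/5; row 3: (35/3)/1 = 35/3. Minimum is 8/5 at row 2 (s2 leaves); pivot element 5.
Divide row 2 by 5; eliminate column c from the other rows.
Row 1 update in column RHS: 4/3 − 0·(8/5) = 4/3.

4/3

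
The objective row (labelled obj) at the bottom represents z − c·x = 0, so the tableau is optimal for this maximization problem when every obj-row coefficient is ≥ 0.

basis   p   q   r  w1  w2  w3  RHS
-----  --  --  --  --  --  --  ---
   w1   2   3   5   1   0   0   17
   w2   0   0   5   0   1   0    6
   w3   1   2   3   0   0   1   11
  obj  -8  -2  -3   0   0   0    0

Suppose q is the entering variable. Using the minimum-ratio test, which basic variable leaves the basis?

Column q entries and ratios — w1: 17/3 = 17/3; w2: 0 ≤ 0, skip; w3: 11/2 = 11/2.
Smallest ratio is 11/2 in the row of w3, so w3 leaves.

w3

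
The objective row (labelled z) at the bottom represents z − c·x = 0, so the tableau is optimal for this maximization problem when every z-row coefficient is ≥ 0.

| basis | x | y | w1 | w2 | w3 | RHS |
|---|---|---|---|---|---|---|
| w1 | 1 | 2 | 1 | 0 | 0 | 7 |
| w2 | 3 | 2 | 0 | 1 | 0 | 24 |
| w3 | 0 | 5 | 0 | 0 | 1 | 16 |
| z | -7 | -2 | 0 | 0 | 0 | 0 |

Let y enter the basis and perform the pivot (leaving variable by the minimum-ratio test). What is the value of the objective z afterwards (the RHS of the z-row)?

32/5

Ratio test on column y — row 1: 7/2 = 7/2; row 2: 24/2 = 12; row 3: 16/5 = 16/5. Minimum is 16/5 at row 3 (w3 leaves); pivot element 5.
Pivot on row 3; the z-row RHS becomes 0 − (-2)·(16/5) = 32/5.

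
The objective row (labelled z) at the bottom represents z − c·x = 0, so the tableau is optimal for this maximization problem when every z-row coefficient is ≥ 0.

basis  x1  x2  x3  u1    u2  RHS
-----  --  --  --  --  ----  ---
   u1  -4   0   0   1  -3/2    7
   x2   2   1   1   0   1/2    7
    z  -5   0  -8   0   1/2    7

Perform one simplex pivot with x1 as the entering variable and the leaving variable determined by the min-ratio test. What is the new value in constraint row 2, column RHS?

7/2

Ratio test on column x1 — row 1: entry -4 ≤ 0; row 2: 7/2 = 7/2. Minimum is 7/2 at row 2 (x2 leaves); pivot element 2.
Divide row 2 by 2; eliminate column x1 from the other rows.
In the new row 2, the RHS entry is the old entry divided by the pivot: 7/2 = 7/2.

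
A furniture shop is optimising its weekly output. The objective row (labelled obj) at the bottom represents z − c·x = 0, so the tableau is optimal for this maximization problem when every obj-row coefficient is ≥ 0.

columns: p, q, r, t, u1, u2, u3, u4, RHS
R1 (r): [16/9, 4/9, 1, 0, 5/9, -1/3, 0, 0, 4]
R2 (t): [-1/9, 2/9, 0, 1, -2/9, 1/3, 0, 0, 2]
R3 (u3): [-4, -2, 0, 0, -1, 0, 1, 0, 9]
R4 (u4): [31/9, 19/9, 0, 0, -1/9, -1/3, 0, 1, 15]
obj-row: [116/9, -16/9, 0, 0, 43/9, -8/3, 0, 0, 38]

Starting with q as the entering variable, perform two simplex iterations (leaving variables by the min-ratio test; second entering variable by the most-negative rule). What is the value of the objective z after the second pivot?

54

Ratio test on column q — row 1: 4/(4/9) = 9; row 2: 2/(2/9) = 9; row 3: entry -2 ≤ 0; row 4: 15/(19/9) = 135/19. Minimum is 135/19 at row 4 (u4 leaves); pivot element 19/9.
Pivot on row 4; the obj-row RHS becomes 38 − (-16/9)·(135/19) = 962/19.
Next entering variable (most negative obj-row entry -56/19): u2.
Ratio test on column u2 — row 1: entry -5/19 ≤ 0; row 2: (8/19)/(7/19) = 8/7; row 3: entry -6/19 ≤ 0; row 4: entry -3/19 ≤ 0. Minimum is 8/7 at row 2 (t leaves); pivot element 7/19.
After the second pivot the obj-row RHS is 962/19 − (-56/19)·(8/7) = 54.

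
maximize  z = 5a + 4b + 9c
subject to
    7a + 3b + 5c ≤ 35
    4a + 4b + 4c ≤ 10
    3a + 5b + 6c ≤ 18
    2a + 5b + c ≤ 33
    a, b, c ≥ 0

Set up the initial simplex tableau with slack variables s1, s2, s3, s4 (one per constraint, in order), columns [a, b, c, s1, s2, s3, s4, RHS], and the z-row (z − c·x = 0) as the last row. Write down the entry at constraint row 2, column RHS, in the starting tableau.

10

The RHS of constraint 2 is b_2 = 10.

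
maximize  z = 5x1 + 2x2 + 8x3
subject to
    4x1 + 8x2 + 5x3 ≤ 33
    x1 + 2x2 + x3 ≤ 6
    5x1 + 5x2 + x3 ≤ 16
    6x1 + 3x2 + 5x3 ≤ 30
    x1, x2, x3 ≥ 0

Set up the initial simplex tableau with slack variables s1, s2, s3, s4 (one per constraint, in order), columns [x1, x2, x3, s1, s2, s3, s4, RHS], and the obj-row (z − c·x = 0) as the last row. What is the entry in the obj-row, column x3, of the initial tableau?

The obj-row carries the negated objective coefficients: the x3 entry is -8.

-8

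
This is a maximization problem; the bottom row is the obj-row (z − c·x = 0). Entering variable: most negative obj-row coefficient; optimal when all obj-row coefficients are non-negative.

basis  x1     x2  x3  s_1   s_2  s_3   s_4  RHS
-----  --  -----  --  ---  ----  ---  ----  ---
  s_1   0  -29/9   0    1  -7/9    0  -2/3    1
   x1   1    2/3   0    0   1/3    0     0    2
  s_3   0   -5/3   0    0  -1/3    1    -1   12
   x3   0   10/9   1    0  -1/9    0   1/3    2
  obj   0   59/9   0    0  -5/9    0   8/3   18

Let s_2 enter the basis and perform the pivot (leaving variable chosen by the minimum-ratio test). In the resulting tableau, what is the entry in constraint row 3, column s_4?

-1

Ratio test on column s_2 — row 1: entry -7/9 ≤ 0; row 2: 2/(1/3) = 6; row 3: entry -1/3 ≤ 0; row 4: entry -1/9 ≤ 0. Minimum is 6 at row 2 (x1 leaves); pivot element 1/3.
Divide row 2 by 1/3; eliminate column s_2 from the other rows.
Row 3 update in column s_4: -1 − (-1/3)·0 = -1.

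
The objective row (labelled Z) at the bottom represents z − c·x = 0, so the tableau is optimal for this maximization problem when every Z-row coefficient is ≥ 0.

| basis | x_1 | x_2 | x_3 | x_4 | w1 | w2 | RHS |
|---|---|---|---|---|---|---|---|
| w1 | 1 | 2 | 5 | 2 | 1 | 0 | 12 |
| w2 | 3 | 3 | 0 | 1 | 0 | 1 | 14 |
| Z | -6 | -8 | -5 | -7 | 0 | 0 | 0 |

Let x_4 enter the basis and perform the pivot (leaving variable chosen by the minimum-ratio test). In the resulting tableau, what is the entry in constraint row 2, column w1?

-1/2

Ratio test on column x_4 — row 1: 12/2 = 6; row 2: 14/1 = 14. Minimum is 6 at row 1 (w1 leaves); pivot element 2.
Divide row 1 by 2; eliminate column x_4 from the other rows.
Row 2 update in column w1: 0 − 1·(1/2) = -1/2.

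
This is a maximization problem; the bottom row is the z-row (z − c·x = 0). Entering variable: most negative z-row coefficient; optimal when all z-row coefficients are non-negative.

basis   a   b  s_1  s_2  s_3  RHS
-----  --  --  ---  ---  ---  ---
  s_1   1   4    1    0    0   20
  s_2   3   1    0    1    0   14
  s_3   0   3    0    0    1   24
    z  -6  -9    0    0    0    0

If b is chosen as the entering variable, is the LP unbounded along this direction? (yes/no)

Column b has positive entries in row(s) 1, 2, 3, so the ratio test bounds it — not unbounded.

no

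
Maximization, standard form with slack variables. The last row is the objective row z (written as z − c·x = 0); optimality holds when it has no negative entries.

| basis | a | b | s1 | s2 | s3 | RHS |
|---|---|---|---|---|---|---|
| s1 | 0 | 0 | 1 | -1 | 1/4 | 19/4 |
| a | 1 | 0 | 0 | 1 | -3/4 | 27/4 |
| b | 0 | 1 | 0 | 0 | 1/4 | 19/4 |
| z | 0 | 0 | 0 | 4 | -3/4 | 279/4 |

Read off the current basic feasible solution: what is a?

27/4

a is basic (row 2); its value is the RHS of that row, 27/4.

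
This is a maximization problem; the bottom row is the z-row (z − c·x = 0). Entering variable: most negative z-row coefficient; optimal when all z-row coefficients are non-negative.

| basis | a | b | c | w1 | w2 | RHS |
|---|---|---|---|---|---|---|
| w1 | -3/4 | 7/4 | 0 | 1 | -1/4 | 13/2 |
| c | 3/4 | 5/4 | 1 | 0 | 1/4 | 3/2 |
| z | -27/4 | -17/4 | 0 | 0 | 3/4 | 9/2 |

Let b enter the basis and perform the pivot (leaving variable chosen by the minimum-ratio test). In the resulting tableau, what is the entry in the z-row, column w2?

8/5

Ratio test on column b — row 1: (13/2)/(7/4) = 26/7; row 2: (3/2)/(5/4) = 6/5. Minimum is 6/5 at row 2 (c leaves); pivot element 5/4.
Divide row 2 by 5/4; eliminate column b from the other rows.
z-row update in column w2: 3/4 − (-17/4)·(1/5) = 8/5.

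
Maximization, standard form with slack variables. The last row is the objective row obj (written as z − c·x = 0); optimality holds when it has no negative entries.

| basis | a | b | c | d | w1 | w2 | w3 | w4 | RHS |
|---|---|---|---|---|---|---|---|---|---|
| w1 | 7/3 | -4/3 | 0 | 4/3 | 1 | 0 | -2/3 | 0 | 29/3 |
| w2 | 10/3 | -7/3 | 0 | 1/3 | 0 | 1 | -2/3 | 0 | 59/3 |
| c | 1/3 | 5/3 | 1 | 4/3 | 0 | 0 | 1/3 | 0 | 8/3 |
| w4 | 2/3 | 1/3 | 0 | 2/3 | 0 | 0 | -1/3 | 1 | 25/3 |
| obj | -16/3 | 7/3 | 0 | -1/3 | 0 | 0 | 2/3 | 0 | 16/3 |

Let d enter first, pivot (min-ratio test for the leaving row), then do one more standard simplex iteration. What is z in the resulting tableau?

Ratio test on column d — row 1: (29/3)/(4/3) = 29/4; row 2: (59/3)/(1/3) = 59; row 3: (8/3)/(4/3) = 2; row 4: (25/3)/(2/3) = 25/2. Minimum is 2 at row 3 (c leaves); pivot element 4/3.
Pivot on row 3; the obj-row RHS becomes 16/3 − (-1/3)·2 = 6.
Next entering variable (most negative obj-row entry -21/4): a.
Ratio test on column a — row 1: 7/2 = 7/2; row 2: 19/(13/4) = 76/13; row 3: 2/(1/4) = 8; row 4: 7/(1/2) = 14. Minimum is 7/2 at row 1 (w1 leaves); pivot element 2.
After the second pivot the obj-row RHS is 6 − (-21/4)·(7/2) = 195/8.

195/8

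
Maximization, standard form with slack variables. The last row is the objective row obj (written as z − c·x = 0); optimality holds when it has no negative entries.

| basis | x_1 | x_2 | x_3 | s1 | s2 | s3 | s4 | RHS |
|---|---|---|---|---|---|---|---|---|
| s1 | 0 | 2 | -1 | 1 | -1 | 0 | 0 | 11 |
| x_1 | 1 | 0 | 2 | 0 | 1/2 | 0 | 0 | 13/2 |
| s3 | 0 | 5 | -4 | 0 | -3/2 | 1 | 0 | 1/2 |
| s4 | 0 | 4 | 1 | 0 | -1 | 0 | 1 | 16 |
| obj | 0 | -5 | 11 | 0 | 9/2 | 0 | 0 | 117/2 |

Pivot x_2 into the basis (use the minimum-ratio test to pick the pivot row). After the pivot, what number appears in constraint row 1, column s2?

-2/5

Ratio test on column x_2 — row 1: 11/2 = 11/2; row 2: entry 0 ≤ 0; row 3: (1/2)/5 = 1/10; row 4: 16/4 = 4. Minimum is 1/10 at row 3 (s3 leaves); pivot element 5.
Divide row 3 by 5; eliminate column x_2 from the other rows.
Row 1 update in column s2: -1 − 2·(-3/10) = -2/5.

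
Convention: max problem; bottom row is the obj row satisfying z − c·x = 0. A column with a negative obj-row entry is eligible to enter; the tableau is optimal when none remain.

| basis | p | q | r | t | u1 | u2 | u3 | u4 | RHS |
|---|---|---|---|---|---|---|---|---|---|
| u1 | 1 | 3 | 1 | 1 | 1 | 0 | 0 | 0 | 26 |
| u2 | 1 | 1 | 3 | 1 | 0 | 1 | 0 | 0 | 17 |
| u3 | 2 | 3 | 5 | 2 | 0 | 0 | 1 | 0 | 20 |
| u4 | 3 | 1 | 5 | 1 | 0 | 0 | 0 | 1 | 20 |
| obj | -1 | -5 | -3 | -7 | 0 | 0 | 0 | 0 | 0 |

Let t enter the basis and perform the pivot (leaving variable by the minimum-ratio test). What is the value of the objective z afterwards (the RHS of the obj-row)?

70

Ratio test on column t — row 1: 26/1 = 26; row 2: 17/1 = 17; row 3: 20/2 = 10; row 4: 20/1 = 20. Minimum is 10 at row 3 (u3 leaves); pivot element 2.
Pivot on row 3; the obj-row RHS becomes 0 − (-7)·10 = 70.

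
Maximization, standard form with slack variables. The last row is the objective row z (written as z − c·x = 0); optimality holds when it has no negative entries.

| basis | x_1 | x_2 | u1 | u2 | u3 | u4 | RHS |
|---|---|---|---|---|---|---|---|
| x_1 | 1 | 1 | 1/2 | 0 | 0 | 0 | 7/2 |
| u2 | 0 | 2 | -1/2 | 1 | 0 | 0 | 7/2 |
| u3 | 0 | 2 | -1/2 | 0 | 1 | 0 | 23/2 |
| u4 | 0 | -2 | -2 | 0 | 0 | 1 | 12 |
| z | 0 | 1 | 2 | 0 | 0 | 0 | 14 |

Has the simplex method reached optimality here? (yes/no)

Every z-row coefficient is ≥ 0, so the tableau is optimal.

yes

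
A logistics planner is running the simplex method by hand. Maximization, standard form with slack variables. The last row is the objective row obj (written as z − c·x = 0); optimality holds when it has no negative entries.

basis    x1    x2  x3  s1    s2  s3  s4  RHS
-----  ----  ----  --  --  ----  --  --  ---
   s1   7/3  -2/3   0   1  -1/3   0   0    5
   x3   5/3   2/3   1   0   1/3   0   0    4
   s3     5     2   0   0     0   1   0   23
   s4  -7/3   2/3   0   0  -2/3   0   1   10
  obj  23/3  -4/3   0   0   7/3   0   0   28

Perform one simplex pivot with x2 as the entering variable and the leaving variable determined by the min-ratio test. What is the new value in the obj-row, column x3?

2

Ratio test on column x2 — row 1: entry -2/3 ≤ 0; row 2: 4/(2/3) = 6; row 3: 23/2 = 23/2; row 4: 10/(2/3) = 15. Minimum is 6 at row 2 (x3 leaves); pivot element 2/3.
Divide row 2 by 2/3; eliminate column x2 from the other rows.
obj-row update in column x3: 0 − (-4/3)·(3/2) = 2.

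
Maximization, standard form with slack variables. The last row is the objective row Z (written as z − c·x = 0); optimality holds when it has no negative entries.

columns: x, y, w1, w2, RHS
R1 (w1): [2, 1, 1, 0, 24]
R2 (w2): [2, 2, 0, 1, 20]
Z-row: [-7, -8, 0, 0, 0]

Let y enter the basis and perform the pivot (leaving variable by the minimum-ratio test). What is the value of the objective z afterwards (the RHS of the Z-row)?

80

Ratio test on column y — row 1: 24/1 = 24; row 2: 20/2 = 10. Minimum is 10 at row 2 (w2 leaves); pivot element 2.
Pivot on row 2; the Z-row RHS becomes 0 − (-8)·10 = 80.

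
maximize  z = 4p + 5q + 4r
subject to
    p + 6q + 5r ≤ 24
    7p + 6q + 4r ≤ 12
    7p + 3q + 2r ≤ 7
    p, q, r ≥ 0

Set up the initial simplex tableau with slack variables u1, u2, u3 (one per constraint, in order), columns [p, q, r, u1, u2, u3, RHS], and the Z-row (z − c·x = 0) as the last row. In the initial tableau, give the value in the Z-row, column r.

-4

The Z-row carries the negated objective coefficients: the r entry is -4.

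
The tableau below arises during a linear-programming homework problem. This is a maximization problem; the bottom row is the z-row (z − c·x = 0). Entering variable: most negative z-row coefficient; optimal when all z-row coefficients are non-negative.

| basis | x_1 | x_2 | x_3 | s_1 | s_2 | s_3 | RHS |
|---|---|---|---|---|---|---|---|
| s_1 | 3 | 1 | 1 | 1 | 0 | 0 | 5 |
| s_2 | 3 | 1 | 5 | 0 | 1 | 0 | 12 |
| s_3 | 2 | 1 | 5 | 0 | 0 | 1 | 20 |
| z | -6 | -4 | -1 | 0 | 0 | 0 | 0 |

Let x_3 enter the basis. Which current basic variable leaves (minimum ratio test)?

s_2

Column x_3 entries and ratios — s_1: 5/1 = 5; s_2: 12/5 = 12/5; s_3: 20/5 = 4.
Smallest ratio is 12/5 in the row of s_2, so s_2 leaves.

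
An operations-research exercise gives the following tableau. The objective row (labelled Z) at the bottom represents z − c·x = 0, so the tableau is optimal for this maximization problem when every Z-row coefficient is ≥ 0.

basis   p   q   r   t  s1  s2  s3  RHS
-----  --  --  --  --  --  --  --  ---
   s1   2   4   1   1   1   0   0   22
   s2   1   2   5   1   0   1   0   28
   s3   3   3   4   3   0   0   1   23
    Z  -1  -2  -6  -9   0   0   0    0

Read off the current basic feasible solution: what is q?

q is not in the basis, so in the current basic feasible solution q = 0.

0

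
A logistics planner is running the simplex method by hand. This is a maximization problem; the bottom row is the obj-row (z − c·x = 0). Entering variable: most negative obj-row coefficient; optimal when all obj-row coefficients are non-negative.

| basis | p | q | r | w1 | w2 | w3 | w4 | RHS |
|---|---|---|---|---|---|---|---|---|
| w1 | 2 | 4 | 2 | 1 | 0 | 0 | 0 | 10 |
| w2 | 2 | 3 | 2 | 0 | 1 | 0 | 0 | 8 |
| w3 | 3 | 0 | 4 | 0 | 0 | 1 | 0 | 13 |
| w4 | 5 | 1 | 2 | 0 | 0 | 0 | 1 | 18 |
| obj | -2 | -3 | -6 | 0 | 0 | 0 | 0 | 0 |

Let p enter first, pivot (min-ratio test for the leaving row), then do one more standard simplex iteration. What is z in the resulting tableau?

Ratio test on column p — row 1: 10/2 = 5; row 2: 8/2 = 4; row 3: 13/3 = 13/3; row 4: 18/5 = 18/5. Minimum is 18/5 at row 4 (w4 leaves); pivot element 5.
Pivot on row 4; the obj-row RHS becomes 0 − (-2)·(18/5) = 36/5.
Next entering variable (most negative obj-row entry -26/5): r.
Ratio test on column r — row 1: (14/5)/(6/5) = 7/3; row 2: (4/5)/(6/5) = 2/3; row 3: (11/5)/(14/5) = 11/14; row 4: (18/5)/(2/5) = 9. Minimum is 2/3 at row 2 (w2 leaves); pivot element 6/5.
After the second pivot the obj-row RHS is 36/5 − (-26/5)·(2/3) = 32/3.

32/3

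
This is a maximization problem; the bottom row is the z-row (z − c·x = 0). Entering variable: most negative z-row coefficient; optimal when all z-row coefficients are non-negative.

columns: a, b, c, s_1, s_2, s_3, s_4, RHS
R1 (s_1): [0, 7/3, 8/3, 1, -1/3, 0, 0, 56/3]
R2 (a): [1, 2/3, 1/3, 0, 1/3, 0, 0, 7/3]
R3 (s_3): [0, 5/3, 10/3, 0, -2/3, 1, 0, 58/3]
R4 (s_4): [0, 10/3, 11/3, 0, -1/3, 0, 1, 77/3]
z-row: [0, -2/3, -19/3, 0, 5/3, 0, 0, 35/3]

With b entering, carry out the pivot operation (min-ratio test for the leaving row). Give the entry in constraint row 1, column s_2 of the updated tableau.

-3/2

Ratio test on column b — row 1: (56/3)/(7/3) = 8; row 2: (7/3)/(2/3) = 7/2; row 3: (58/3)/(5/3) = 58/5; row 4: (77/3)/(10/3) = 77/10. Minimum is 7/2 at row 2 (a leaves); pivot element 2/3.
Divide row 2 by 2/3; eliminate column b from the other rows.
Row 1 update in column s_2: -1/3 − (7/3)·(1/2) = -3/2.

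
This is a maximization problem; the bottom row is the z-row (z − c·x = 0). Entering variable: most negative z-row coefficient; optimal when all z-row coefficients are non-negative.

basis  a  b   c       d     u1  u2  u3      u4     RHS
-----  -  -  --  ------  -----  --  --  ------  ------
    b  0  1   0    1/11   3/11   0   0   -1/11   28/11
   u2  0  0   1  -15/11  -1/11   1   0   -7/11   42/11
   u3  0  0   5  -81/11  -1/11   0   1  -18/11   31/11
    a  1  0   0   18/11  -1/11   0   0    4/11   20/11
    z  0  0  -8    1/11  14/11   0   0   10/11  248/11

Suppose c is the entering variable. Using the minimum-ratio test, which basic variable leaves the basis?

Column c entries and ratios — b: 0 ≤ 0, skip; u2: (42/11)/1 = 42/11; u3: (31/11)/5 = 31/55; a: 0 ≤ 0, skip.
Smallest ratio is 31/55 in the row of u3, so u3 leaves.

u3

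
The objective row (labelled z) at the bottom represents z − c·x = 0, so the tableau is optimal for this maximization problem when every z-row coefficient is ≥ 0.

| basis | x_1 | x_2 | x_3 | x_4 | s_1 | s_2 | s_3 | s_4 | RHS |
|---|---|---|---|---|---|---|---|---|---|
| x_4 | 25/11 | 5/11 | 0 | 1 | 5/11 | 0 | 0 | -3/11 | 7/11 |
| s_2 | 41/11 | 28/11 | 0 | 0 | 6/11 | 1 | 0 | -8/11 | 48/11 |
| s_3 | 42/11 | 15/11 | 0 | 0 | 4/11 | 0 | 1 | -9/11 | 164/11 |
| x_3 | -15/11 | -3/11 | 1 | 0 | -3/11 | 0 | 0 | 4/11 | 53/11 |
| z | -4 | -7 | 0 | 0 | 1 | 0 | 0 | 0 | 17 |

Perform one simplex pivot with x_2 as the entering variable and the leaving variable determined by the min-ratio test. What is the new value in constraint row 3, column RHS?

13

Ratio test on column x_2 — row 1: (7/11)/(5/11) = 7/5; row 2: (48/11)/(28/11) = 12/7; row 3: (164/11)/(15/11) = 164/15; row 4: entry -3/11 ≤ 0. Minimum is 7/5 at row 1 (x_4 leaves); pivot element 5/11.
Divide row 1 by 5/11; eliminate column x_2 from the other rows.
Row 3 update in column RHS: 164/11 − (15/11)·(7/5) = 13.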